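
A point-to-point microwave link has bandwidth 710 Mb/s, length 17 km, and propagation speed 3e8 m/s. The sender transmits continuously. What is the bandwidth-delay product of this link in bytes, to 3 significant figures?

Propagation delay = 17000 / 300000000 = 5.66667e-05 s.
BDP = R × t_prop = 710000000 × 5.66667e-05 = 40233.3 bits.
In bytes: 40233.3/8 = 5030 bytes.

5030 bytes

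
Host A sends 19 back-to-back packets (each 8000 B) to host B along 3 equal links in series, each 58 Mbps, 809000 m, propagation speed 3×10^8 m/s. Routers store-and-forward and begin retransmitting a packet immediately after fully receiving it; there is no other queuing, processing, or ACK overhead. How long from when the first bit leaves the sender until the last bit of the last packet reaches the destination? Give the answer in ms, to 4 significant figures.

Per-hop transmission t_tx = L/R = 64000/58000000 = 1.10345 ms.
Per-hop propagation t_prop = 809000/300000000 = 2.69667 ms.
Pipeline fill: first packet needs 3·t_tx to clear all hops; remaining 18 packets each add one t_tx.
Total = (3+19-1)·t_tx + 3·t_prop = 21·1.10345 + 3·2.69667 = 31.26 ms.

31.26 ms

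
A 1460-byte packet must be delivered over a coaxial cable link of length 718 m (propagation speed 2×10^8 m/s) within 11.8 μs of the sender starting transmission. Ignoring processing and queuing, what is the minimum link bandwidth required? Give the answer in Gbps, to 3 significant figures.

L = 11680 bits.
Propagation delay = 718 / 200000000 = 3.59 μs.
Transmission budget = 11.8 − 3.59 = 8.21 μs.
R ≥ L / t_tx = 11680 bits / 8.21e-06 s = 1.42 Gbps.

1.42 Gbps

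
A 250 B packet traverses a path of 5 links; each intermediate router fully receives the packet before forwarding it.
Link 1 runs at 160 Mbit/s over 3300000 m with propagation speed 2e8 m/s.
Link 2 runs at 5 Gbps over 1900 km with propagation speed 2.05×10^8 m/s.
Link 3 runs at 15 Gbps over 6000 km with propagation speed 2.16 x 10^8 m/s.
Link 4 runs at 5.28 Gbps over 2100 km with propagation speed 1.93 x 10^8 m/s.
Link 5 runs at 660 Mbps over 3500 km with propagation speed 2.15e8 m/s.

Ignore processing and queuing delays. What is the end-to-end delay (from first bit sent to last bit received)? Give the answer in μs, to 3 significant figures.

80700 μs

L = 250 × 8 = 2000 bits.
Transmission delays (L/R per hop): 12.5, 0.4, 0.133333, 0.378788, 3.0303 μs; sum = 16.4424 μs.
Propagation delays (d/s per hop): 16500, 9268.29, 27777.8, 10880.8, 16279.1 μs; sum = 80706 μs.
End-to-end = 80700 μs.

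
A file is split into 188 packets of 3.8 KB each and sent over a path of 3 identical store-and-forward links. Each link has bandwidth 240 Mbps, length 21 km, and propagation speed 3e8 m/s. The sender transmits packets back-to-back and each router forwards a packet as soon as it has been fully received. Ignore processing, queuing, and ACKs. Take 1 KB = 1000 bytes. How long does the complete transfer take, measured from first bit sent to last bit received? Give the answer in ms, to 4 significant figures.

Per-hop transmission t_tx = L/R = 30400/240000000 = 0.126667 ms.
Per-hop propagation t_prop = 21000/300000000 = 0.07 ms.
Pipeline fill: first packet needs 3·t_tx to clear all hops; remaining 187 packets each add one t_tx.
Total = (3+188-1)·t_tx + 3·t_prop = 190·0.126667 + 3·0.07 = 24.28 ms.

24.28 ms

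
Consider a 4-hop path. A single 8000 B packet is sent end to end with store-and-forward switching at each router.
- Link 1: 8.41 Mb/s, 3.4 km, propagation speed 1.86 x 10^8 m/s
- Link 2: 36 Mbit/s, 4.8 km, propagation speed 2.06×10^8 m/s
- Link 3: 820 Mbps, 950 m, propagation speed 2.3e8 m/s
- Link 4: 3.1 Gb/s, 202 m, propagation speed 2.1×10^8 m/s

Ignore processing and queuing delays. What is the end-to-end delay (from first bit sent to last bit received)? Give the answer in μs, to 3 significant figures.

9530 μs

L = 8000 × 8 = 64000 bits.
Transmission delays (L/R per hop): 7609.99, 1777.78, 78.0488, 20.6452 μs; sum = 9486.46 μs.
Propagation delays (d/s per hop): 18.2796, 23.301, 4.13043, 0.961905 μs; sum = 46.6729 μs.
End-to-end = 9530 μs.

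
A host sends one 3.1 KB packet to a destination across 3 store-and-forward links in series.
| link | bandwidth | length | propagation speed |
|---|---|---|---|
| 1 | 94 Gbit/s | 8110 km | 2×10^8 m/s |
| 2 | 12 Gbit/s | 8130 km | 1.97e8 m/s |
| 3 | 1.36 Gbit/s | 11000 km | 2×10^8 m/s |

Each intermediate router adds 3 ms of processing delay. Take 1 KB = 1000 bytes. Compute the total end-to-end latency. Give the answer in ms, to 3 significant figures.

143 ms

L = 24800 bits.
Transmission delays (L/R per hop): 0.00026383, 0.00206667, 0.0182353 ms; sum = 0.0205658 ms.
Propagation delays (d/s per hop): 40.55, 41.269, 55 ms; sum = 136.819 ms.
Processing at 2 router(s): 2 × 3 ms = 6 ms.
End-to-end = 143 ms.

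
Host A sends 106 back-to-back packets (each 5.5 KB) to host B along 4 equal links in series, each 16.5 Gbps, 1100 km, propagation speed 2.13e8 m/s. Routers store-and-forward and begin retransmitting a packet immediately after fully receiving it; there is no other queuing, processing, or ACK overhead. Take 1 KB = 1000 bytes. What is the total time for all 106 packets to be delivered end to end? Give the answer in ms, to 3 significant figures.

20.9 ms

Per-hop transmission t_tx = L/R = 44000/16500000000 = 0.00266667 ms.
Per-hop propagation t_prop = 1100000/213000000 = 5.16432 ms.
Pipeline fill: first packet needs 4·t_tx to clear all hops; remaining 105 packets each add one t_tx.
Total = (4+106-1)·t_tx + 4·t_prop = 109·0.00266667 + 4·5.16432 = 20.9 ms.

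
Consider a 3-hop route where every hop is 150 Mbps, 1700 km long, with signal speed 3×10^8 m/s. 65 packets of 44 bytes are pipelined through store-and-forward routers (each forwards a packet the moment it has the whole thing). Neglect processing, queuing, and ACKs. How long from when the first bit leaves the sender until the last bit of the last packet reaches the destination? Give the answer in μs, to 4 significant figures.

Per-hop transmission t_tx = L/R = 352/150000000 = 2.34667 μs.
Per-hop propagation t_prop = 1700000/300000000 = 5666.67 μs.
Pipeline fill: first packet needs 3·t_tx to clear all hops; remaining 64 packets each add one t_tx.
Total = (3+65-1)·t_tx + 3·t_prop = 67·2.34667 + 3·5666.67 = 17160 μs.

17160 μs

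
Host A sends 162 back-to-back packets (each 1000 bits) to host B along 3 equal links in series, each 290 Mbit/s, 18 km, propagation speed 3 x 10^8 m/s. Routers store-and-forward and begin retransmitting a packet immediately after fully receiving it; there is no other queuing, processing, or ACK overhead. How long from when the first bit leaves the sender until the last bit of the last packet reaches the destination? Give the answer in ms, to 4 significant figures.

Per-hop transmission t_tx = L/R = 1000/290000000 = 0.00344828 ms.
Per-hop propagation t_prop = 18000/300000000 = 0.06 ms.
Pipeline fill: first packet needs 3·t_tx to clear all hops; remaining 161 packets each add one t_tx.
Total = (3+162-1)·t_tx + 3·t_prop = 164·0.00344828 + 3·0.06 = 0.7455 ms.

0.7455 ms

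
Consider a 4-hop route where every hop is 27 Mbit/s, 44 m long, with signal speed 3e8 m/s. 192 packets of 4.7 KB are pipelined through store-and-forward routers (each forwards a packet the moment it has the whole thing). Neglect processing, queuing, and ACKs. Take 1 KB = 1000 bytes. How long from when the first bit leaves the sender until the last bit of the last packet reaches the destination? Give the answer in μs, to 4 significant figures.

271600 μs

Per-hop transmission t_tx = L/R = 37600/27000000 = 1392.59 μs.
Per-hop propagation t_prop = 44/300000000 = 0.146667 μs.
Pipeline fill: first packet needs 4·t_tx to clear all hops; remaining 191 packets each add one t_tx.
Total = (4+192-1)·t_tx + 4·t_prop = 195·1392.59 + 4·0.146667 = 271600 μs.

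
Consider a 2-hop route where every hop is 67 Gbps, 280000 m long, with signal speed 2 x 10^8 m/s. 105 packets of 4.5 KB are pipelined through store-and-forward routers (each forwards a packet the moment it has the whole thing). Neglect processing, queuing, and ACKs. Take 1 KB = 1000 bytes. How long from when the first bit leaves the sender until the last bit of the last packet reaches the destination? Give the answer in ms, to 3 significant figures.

2.86 ms

Per-hop transmission t_tx = L/R = 36000/67000000000 = 0.000537313 ms.
Per-hop propagation t_prop = 280000/200000000 = 1.4 ms.
Pipeline fill: first packet needs 2·t_tx to clear all hops; remaining 104 packets each add one t_tx.
Total = (2+105-1)·t_tx + 2·t_prop = 106·0.000537313 + 2·1.4 = 2.86 ms.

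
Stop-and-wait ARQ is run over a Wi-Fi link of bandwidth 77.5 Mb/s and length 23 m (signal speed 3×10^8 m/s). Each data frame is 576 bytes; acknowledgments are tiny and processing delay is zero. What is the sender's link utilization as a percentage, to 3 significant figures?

99.7 %

t_tx = L/R = 4608/77500000 = 5.94581e-05 s.
t_prop = 23/300000000 = 7.66667e-08 s; RTT = 1.53333e-07 s.
Cycle = t_tx + RTT = 5.96114e-05 s.
Utilization = t_tx / cycle = 5.94581e-05/5.96114e-05 = 99.7 %.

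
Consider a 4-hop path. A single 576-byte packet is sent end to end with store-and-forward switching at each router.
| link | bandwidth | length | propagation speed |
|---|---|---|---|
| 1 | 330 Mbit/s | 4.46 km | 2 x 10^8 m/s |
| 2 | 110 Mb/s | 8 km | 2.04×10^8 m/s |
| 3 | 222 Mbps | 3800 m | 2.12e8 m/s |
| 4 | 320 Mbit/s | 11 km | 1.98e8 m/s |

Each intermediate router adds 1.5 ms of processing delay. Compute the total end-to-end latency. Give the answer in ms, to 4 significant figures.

L = 576 × 8 = 4608 bits.
Transmission delays (L/R per hop): 0.0139636, 0.0418909, 0.0207568, 0.0144 ms; sum = 0.0910113 ms.
Propagation delays (d/s per hop): 0.0223, 0.0392157, 0.0179245, 0.0555556 ms; sum = 0.134996 ms.
Processing at 3 router(s): 3 × 1.5 ms = 4.5 ms.
End-to-end = 4.726 ms.

4.726 ms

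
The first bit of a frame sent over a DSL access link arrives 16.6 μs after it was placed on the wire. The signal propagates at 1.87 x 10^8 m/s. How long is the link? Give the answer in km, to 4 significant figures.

d = s × t_prop = 187000000 × 1.66e-05 = 3.104 km.

3.104 km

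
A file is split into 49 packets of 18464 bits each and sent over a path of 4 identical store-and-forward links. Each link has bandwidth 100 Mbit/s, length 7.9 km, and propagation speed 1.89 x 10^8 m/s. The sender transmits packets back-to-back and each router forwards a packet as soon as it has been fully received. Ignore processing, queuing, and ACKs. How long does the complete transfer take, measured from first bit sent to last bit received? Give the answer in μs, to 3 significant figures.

Per-hop transmission t_tx = L/R = 18464/100000000 = 184.64 μs.
Per-hop propagation t_prop = 7900/189000000 = 41.7989 μs.
Pipeline fill: first packet needs 4·t_tx to clear all hops; remaining 48 packets each add one t_tx.
Total = (4+49-1)·t_tx + 4·t_prop = 52·184.64 + 4·41.7989 = 9770 μs.

9770 μs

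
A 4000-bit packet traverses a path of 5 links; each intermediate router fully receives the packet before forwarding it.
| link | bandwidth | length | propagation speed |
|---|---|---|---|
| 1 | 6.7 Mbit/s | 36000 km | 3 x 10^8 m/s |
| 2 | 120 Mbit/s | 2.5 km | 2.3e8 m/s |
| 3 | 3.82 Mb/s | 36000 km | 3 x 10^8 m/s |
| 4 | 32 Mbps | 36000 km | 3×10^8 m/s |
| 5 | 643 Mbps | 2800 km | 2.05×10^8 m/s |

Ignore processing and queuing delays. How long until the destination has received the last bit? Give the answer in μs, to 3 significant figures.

Transmission delays (L/R per hop): 597.015, 33.3333, 1047.12, 125, 6.22084 μs; sum = 1808.69 μs.
Propagation delays (d/s per hop): 120000, 10.8696, 120000, 120000, 13658.5 μs; sum = 373669 μs.
End-to-end = 375000 μs.

375000 μs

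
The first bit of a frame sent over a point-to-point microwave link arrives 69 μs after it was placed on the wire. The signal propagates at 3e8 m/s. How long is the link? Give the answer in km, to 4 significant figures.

20.70 km

d = s × t_prop = 300000000 × 6.9e-05 = 20.70 km.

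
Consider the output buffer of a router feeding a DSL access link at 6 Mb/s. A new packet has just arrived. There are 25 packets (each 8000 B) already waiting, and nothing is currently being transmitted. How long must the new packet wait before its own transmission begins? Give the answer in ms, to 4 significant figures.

Each queued packet: L/R = 64000/6000000 = 10.6667 ms.
25 queued → 266.667 ms.
Queuing delay = 266.7 ms.

266.7 ms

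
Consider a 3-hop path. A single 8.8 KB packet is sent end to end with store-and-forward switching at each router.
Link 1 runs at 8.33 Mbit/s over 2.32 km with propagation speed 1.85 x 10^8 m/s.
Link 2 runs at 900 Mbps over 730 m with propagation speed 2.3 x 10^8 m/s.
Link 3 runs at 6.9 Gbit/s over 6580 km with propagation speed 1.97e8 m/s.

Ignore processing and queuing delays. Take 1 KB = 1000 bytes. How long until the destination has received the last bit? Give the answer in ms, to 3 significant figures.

42.0 ms

L = 70400 bits.
Transmission delays (L/R per hop): 8.45138, 0.0782222, 0.0102029 ms; sum = 8.53981 ms.
Propagation delays (d/s per hop): 0.0125405, 0.00317391, 33.401 ms; sum = 33.4167 ms.
End-to-end = 42.0 ms.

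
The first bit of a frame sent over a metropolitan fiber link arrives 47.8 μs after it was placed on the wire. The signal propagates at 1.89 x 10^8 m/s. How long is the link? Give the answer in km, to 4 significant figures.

9.034 km

d = s × t_prop = 189000000 × 4.78e-05 = 9.034 km.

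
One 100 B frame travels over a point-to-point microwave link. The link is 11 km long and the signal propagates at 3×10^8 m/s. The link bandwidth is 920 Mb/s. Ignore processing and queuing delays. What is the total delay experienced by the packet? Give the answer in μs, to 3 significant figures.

37.5 μs

L = 100 × 8 = 800 bits.
Transmission delay = L/R = 800 / 920000000 = 0.869565 μs.
Propagation delay = d/s = 11000 m / 300000000 m/s = 36.6667 μs.
Total = 37.5 μs.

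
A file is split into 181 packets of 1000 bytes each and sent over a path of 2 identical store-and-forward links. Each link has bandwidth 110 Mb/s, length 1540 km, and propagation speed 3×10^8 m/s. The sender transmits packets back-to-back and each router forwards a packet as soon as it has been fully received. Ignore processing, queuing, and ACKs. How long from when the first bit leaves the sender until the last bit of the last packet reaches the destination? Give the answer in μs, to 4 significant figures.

Per-hop transmission t_tx = L/R = 8000/110000000 = 72.7273 μs.
Per-hop propagation t_prop = 1540000/300000000 = 5133.33 μs.
Pipeline fill: first packet needs 2·t_tx to clear all hops; remaining 180 packets each add one t_tx.
Total = (2+181-1)·t_tx + 2·t_prop = 182·72.7273 + 2·5133.33 = 23500 μs.

23500 μs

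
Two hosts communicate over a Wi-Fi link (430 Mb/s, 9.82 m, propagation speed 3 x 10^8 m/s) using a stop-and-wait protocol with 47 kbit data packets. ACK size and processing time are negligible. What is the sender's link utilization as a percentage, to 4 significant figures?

99.94 %

t_tx = L/R = 47000/430000000 = 0.000109302 s.
t_prop = 9.82/300000000 = 3.27333e-08 s; RTT = 6.54667e-08 s.
Cycle = t_tx + RTT = 0.000109368 s.
Utilization = t_tx / cycle = 0.000109302/0.000109368 = 99.94 %.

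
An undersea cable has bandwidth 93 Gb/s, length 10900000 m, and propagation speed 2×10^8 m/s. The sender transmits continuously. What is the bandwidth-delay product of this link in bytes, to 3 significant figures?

634000000 bytes

Propagation delay = 10900000 / 200000000 = 0.0545 s.
BDP = R × t_prop = 93000000000 × 0.0545 = 5068500000 bits.
In bytes: 5068500000/8 = 634000000 bytes.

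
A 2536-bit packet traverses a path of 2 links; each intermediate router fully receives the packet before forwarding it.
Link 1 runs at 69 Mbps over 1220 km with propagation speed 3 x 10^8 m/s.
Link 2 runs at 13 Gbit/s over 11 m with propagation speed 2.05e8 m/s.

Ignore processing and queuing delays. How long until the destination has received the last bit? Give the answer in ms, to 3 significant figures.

Transmission delays (L/R per hop): 0.0367536, 0.000195077 ms; sum = 0.0369487 ms.
Propagation delays (d/s per hop): 4.06667, 5.36585e-05 ms; sum = 4.06672 ms.
End-to-end = 4.10 ms.

4.10 ms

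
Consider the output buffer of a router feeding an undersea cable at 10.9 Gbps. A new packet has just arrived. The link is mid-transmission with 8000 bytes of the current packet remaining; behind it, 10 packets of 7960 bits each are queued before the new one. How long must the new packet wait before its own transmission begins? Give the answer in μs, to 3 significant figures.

Each queued packet: L/R = 7960/10900000000 = 0.730275 μs.
10 queued → 7.30275 μs.
Plus remaining 64000 bits of current packet: 5.87156 μs.
Queuing delay = 13.2 μs.

13.2 μs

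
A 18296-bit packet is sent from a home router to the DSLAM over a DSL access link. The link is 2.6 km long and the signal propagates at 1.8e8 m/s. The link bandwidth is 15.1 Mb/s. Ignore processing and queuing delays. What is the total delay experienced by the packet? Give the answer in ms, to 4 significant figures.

Transmission delay = L/R = 18296 / 15100000 = 1.21166 ms.
Propagation delay = d/s = 2600 m / 180000000 m/s = 0.0144444 ms.
Total = 1.226 ms.

1.226 ms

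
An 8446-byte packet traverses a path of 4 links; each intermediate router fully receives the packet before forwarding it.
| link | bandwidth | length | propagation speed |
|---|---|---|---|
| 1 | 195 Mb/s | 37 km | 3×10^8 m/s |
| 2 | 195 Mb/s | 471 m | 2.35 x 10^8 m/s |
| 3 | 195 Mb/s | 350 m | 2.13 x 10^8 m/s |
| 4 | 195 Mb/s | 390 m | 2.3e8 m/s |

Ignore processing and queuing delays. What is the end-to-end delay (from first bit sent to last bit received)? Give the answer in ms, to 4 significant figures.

L = 8446 × 8 = 67568 bits.
Transmission delay per hop = L/R = 67568/195000000 = 0.346503 ms; 4 hops → 1.38601 ms.
Propagation delays (d/s per hop): 0.123333, 0.00200426, 0.00164319, 0.00169565 ms; sum = 0.128676 ms.
End-to-end = 1.515 ms.

1.515 ms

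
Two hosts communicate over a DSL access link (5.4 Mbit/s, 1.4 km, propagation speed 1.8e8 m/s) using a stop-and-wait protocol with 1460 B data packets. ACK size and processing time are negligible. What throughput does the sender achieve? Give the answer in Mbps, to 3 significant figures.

t_tx = L/R = 11680/5400000 = 0.00216296 s.
t_prop = 1400/180000000 = 7.77778e-06 s; RTT = 1.55556e-05 s.
Cycle = t_tx + RTT = 0.00217852 s.
Throughput = L / cycle = 11680 / 0.00217852 = 5.36 Mbps.

5.36 Mbps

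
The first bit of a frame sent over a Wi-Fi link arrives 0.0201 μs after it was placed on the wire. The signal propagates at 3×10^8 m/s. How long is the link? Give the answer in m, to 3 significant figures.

d = s × t_prop = 300000000 × 2.01e-08 = 6.03 m.

6.03 m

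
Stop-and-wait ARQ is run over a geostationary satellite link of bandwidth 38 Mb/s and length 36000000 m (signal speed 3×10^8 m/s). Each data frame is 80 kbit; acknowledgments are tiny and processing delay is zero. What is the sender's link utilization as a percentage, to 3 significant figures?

0.870 %

t_tx = L/R = 80000/38000000 = 0.00210526 s.
t_prop = 36000000/300000000 = 0.12 s; RTT = 0.24 s.
Cycle = t_tx + RTT = 0.242105 s.
Utilization = t_tx / cycle = 0.00210526/0.242105 = 0.870 %.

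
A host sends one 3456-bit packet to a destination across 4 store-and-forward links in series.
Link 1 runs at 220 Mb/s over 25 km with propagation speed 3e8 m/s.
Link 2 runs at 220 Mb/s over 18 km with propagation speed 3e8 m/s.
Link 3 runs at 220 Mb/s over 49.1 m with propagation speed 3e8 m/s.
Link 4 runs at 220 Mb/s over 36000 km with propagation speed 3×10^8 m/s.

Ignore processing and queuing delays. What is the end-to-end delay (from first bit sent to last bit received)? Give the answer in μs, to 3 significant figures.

120000 μs

Transmission delay per hop = L/R = 3456/220000000 = 15.7091 μs; 4 hops → 62.8364 μs.
Propagation delays (d/s per hop): 83.3333, 60, 0.163667, 120000 μs; sum = 120143 μs.
End-to-end = 120000 μs.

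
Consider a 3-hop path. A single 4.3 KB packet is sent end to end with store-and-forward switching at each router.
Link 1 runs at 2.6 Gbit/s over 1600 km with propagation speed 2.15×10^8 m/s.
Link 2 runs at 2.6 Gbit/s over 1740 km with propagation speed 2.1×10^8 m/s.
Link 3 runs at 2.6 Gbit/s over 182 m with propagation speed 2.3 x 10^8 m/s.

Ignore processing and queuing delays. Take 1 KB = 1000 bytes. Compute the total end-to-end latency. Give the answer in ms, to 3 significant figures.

L = 34400 bits.
Transmission delay per hop = L/R = 34400/2600000000 = 0.0132308 ms; 3 hops → 0.0396923 ms.
Propagation delays (d/s per hop): 7.44186, 8.28571, 0.000791304 ms; sum = 15.7284 ms.
End-to-end = 15.8 ms.

15.8 ms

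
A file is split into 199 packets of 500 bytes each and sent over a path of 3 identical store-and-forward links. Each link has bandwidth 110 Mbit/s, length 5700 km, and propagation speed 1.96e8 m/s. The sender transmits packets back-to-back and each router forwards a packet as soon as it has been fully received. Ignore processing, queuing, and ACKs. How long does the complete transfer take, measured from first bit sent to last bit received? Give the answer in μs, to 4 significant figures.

94550 μs

Per-hop transmission t_tx = L/R = 4000/110000000 = 36.3636 μs.
Per-hop propagation t_prop = 5700000/196000000 = 29081.6 μs.
Pipeline fill: first packet needs 3·t_tx to clear all hops; remaining 198 packets each add one t_tx.
Total = (3+199-1)·t_tx + 3·t_prop = 201·36.3636 + 3·29081.6 = 94550 μs.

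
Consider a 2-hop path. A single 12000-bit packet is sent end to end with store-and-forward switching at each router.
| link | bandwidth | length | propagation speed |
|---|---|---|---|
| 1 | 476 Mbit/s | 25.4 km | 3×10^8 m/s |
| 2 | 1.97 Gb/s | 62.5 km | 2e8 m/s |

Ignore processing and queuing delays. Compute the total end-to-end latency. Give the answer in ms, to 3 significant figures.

0.428 ms

Transmission delays (L/R per hop): 0.0252101, 0.00609137 ms; sum = 0.0313015 ms.
Propagation delays (d/s per hop): 0.0846667, 0.3125 ms; sum = 0.397167 ms.
End-to-end = 0.428 ms.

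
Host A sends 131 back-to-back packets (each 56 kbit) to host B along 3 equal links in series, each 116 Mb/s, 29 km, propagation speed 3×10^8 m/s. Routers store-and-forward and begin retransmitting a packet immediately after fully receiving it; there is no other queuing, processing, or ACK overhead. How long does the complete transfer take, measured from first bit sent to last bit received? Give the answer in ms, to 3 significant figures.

Per-hop transmission t_tx = L/R = 56000/116000000 = 0.482759 ms.
Per-hop propagation t_prop = 29000/300000000 = 0.0966667 ms.
Pipeline fill: first packet needs 3·t_tx to clear all hops; remaining 130 packets each add one t_tx.
Total = (3+131-1)·t_tx + 3·t_prop = 133·0.482759 + 3·0.0966667 = 64.5 ms.

64.5 ms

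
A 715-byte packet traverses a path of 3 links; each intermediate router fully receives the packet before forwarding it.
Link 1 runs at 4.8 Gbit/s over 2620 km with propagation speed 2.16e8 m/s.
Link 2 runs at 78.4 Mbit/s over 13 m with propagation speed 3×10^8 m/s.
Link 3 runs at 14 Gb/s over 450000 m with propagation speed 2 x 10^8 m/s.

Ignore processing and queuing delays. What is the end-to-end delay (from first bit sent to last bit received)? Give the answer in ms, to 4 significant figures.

L = 715 × 8 = 5720 bits.
Transmission delays (L/R per hop): 0.00119167, 0.0729592, 0.000408571 ms; sum = 0.0745594 ms.
Propagation delays (d/s per hop): 12.1296, 4.33333e-05, 2.25 ms; sum = 14.3797 ms.
End-to-end = 14.45 ms.

14.45 ms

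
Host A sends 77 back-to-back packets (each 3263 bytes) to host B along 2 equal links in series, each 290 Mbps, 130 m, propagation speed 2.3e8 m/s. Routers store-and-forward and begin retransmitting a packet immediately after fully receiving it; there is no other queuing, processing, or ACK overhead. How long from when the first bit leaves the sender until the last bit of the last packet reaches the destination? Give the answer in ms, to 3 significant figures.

Per-hop transmission t_tx = L/R = 26104/290000000 = 0.0900138 ms.
Per-hop propagation t_prop = 130/2.3e+08 = 0.000565217 ms.
Pipeline fill: first packet needs 2·t_tx to clear all hops; remaining 76 packets each add one t_tx.
Total = (2+77-1)·t_tx + 2·t_prop = 78·0.0900138 + 2·0.000565217 = 7.02 ms.

7.02 ms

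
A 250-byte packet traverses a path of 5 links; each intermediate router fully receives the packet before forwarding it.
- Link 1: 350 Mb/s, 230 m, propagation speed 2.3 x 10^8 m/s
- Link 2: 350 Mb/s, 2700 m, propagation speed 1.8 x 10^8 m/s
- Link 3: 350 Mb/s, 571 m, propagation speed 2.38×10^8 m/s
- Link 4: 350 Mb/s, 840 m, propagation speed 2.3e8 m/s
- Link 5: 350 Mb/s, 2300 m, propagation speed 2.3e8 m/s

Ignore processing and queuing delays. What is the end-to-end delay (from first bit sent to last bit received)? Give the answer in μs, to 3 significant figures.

60.6 μs

L = 250 × 8 = 2000 bits.
Transmission delay per hop = L/R = 2000/350000000 = 5.71429 μs; 5 hops → 28.5714 μs.
Propagation delays (d/s per hop): 1, 15, 2.39916, 3.65217, 10 μs; sum = 32.0513 μs.
End-to-end = 60.6 μs.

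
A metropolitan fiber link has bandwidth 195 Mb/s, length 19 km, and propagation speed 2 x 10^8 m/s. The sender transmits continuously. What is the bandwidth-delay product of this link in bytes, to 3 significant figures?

Propagation delay = 19000 / 200000000 = 9.5e-05 s.
BDP = R × t_prop = 195000000 × 9.5e-05 = 18525 bits.
In bytes: 18525/8 = 2320 bytes.

2320 bytes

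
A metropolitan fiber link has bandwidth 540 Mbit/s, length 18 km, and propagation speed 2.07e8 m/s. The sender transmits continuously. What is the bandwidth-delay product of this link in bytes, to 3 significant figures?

Propagation delay = 18000 / 2.07e+08 = 8.69565e-05 s.
BDP = R × t_prop = 540000000 × 8.69565e-05 = 46956.5 bits.
In bytes: 46956.5/8 = 5870 bytes.

5870 bytes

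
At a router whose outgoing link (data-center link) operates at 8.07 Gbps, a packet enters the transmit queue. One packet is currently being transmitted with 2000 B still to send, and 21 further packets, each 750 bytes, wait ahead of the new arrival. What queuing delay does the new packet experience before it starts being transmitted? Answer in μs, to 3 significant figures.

17.6 μs

Each queued packet: L/R = 6000/8070000000 = 0.743494 μs.
21 queued → 15.6134 μs.
Plus remaining 16000 bits of current packet: 1.98265 μs.
Queuing delay = 17.6 μs.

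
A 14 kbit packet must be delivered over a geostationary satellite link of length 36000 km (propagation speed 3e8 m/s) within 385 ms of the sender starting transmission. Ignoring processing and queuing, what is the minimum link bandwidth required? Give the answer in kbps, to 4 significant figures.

Propagation delay = 36000000 / 300000000 = 120 ms.
Transmission budget = 385 − 120 = 265 ms.
R ≥ L / t_tx = 14000 bits / 0.265 s = 52.83 kbps.

52.83 kbps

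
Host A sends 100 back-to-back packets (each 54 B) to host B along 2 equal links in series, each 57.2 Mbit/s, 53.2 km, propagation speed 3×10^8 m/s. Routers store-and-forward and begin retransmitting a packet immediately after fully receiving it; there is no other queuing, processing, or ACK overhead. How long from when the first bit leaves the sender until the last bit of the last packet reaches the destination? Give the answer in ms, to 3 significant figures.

Per-hop transmission t_tx = L/R = 432/57200000 = 0.00755245 ms.
Per-hop propagation t_prop = 53200/300000000 = 0.177333 ms.
Pipeline fill: first packet needs 2·t_tx to clear all hops; remaining 99 packets each add one t_tx.
Total = (2+100-1)·t_tx + 2·t_prop = 101·0.00755245 + 2·0.177333 = 1.12 ms.

1.12 ms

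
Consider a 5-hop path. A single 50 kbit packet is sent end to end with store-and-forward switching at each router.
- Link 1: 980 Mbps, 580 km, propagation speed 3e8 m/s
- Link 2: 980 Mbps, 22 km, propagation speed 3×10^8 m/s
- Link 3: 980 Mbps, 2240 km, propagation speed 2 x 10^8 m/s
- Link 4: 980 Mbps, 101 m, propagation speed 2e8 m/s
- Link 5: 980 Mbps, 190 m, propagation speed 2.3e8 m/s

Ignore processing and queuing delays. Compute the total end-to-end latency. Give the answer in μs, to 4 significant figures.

13460 μs

L = 50000 bits.
Transmission delay per hop = L/R = 50000/980000000 = 51.0204 μs; 5 hops → 255.102 μs.
Propagation delays (d/s per hop): 1933.33, 73.3333, 11200, 0.505, 0.826087 μs; sum = 13208 μs.
End-to-end = 13460 μs.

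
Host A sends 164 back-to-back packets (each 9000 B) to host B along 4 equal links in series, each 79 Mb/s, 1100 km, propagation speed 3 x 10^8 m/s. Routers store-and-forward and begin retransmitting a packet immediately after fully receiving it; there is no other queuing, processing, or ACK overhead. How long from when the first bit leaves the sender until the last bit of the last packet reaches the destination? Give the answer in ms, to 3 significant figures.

Per-hop transmission t_tx = L/R = 72000/79000000 = 0.911392 ms.
Per-hop propagation t_prop = 1100000/300000000 = 3.66667 ms.
Pipeline fill: first packet needs 4·t_tx to clear all hops; remaining 163 packets each add one t_tx.
Total = (4+164-1)·t_tx + 4·t_prop = 167·0.911392 + 4·3.66667 = 167 ms.

167 ms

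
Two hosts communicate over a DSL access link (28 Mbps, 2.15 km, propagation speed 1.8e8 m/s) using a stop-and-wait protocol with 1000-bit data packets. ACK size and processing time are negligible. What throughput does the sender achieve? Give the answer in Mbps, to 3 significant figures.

t_tx = L/R = 1000/28000000 = 3.57143e-05 s.
t_prop = 2150/180000000 = 1.19444e-05 s; RTT = 2.38889e-05 s.
Cycle = t_tx + RTT = 5.96032e-05 s.
Throughput = L / cycle = 1000 / 5.96032e-05 = 16.8 Mbps.

16.8 Mbps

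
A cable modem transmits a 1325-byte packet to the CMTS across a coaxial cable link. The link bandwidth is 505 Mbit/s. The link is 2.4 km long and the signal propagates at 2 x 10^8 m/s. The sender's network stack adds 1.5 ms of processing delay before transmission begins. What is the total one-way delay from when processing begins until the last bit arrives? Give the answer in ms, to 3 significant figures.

1.53 ms

L = 1325 × 8 = 10600 bits.
Transmission delay = L/R = 10600 / 505000000 = 0.0209901 ms.
Propagation delay = d/s = 2400 m / 200000000 m/s = 0.012 ms.
Plus processing delay 1.5 ms = 1.5 ms.
Total = 1.53 ms.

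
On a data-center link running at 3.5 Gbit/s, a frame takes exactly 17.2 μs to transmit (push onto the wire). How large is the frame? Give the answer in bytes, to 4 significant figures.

7525 bytes

L = R × t_tx = 3500000000 b/s × 1.72e-05 s = 60200 bits.
In bytes: 60200 / 8 = 7525 bytes.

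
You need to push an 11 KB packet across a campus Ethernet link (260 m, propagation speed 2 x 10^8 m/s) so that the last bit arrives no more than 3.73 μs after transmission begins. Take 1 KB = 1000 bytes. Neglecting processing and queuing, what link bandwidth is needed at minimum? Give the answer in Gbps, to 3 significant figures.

36.2 Gbps

L = 88000 bits.
Propagation delay = 260 / 200000000 = 1.3 μs.
Transmission budget = 3.73 − 1.3 = 2.43 μs.
R ≥ L / t_tx = 88000 bits / 2.43e-06 s = 36.2 Gbps.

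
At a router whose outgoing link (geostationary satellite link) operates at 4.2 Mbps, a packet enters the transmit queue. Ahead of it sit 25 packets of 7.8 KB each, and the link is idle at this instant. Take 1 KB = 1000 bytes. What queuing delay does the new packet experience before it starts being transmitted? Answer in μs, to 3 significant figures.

Each queued packet: L/R = 62400/4200000 = 14857.1 μs.
25 queued → 371429 μs.
Queuing delay = 371000 μs.

371000 μs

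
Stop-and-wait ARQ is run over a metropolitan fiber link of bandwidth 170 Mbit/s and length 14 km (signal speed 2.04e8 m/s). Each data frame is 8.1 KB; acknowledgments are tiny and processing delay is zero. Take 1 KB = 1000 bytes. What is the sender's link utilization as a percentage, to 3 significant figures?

t_tx = L/R = 64800/170000000 = 0.000381176 s.
t_prop = 14000/204000000 = 6.86275e-05 s; RTT = 0.000137255 s.
Cycle = t_tx + RTT = 0.000518431 s.
Utilization = t_tx / cycle = 0.000381176/0.000518431 = 73.5 %.

73.5 %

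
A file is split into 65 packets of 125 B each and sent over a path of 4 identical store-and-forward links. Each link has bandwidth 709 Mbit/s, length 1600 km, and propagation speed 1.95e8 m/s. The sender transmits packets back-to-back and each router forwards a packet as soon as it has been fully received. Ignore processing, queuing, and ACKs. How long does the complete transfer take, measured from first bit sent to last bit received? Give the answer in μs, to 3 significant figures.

32900 μs

Per-hop transmission t_tx = L/R = 1000/709000000 = 1.41044 μs.
Per-hop propagation t_prop = 1600000/195000000 = 8205.13 μs.
Pipeline fill: first packet needs 4·t_tx to clear all hops; remaining 64 packets each add one t_tx.
Total = (4+65-1)·t_tx + 4·t_prop = 68·1.41044 + 4·8205.13 = 32900 μs.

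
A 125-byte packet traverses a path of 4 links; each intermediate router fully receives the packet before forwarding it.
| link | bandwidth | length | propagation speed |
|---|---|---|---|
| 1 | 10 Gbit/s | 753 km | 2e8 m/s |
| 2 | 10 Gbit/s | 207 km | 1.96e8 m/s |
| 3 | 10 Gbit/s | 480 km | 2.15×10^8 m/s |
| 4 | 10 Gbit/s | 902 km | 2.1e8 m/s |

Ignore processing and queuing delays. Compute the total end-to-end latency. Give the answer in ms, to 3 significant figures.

L = 125 × 8 = 1000 bits.
Transmission delay per hop = L/R = 1000/10000000000 = 0.0001 ms; 4 hops → 0.0004 ms.
Propagation delays (d/s per hop): 3.765, 1.05612, 2.23256, 4.29524 ms; sum = 11.3489 ms.
End-to-end = 11.3 ms.

11.3 ms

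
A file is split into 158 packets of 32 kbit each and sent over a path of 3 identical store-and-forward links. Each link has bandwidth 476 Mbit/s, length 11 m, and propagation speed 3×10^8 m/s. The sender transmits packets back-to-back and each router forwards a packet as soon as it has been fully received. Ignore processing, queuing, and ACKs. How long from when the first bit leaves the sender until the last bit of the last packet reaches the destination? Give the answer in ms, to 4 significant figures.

Per-hop transmission t_tx = L/R = 32000/476000000 = 0.0672269 ms.
Per-hop propagation t_prop = 11/300000000 = 3.66667e-05 ms.
Pipeline fill: first packet needs 3·t_tx to clear all hops; remaining 157 packets each add one t_tx.
Total = (3+158-1)·t_tx + 3·t_prop = 160·0.0672269 + 3·3.66667e-05 = 10.76 ms.

10.76 ms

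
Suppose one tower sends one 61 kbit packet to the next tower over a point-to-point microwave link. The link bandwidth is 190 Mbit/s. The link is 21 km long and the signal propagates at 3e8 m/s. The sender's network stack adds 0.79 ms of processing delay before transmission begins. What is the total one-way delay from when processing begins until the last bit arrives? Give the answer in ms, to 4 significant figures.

1.181 ms

L = 61000 bits.
Transmission delay = L/R = 61000 / 190000000 = 0.321053 ms.
Propagation delay = d/s = 21000 m / 300000000 m/s = 0.07 ms.
Plus processing delay 0.79 ms = 0.79 ms.
Total = 1.181 ms.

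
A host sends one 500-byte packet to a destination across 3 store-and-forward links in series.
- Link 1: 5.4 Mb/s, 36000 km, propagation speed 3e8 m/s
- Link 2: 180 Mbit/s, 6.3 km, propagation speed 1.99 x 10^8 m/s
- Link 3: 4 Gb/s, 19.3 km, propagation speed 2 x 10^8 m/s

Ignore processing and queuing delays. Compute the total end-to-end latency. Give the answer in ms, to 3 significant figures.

L = 500 × 8 = 4000 bits.
Transmission delays (L/R per hop): 0.740741, 0.0222222, 0.001 ms; sum = 0.763963 ms.
Propagation delays (d/s per hop): 120, 0.0316583, 0.0965 ms; sum = 120.128 ms.
End-to-end = 121 ms.

121 ms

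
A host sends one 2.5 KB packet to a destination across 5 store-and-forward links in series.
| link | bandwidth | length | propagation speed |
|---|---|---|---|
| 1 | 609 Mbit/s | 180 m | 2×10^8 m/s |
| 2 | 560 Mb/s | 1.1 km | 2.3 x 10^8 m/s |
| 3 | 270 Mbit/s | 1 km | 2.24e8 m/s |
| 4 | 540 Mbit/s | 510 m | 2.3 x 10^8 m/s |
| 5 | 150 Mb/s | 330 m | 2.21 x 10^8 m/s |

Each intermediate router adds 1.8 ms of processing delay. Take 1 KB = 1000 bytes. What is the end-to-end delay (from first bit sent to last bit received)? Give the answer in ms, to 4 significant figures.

7.527 ms

L = 20000 bits.
Transmission delays (L/R per hop): 0.0328407, 0.0357143, 0.0740741, 0.037037, 0.133333 ms; sum = 0.312999 ms.
Propagation delays (d/s per hop): 0.0009, 0.00478261, 0.00446429, 0.00221739, 0.00149321 ms; sum = 0.0138575 ms.
Processing at 4 router(s): 4 × 1.8 ms = 7.2 ms.
End-to-end = 7.527 ms.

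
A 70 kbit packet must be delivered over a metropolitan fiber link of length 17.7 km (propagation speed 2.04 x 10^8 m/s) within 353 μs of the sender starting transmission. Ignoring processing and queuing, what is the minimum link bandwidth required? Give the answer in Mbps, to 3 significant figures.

Propagation delay = 17700 / 204000000 = 86.7647 μs.
Transmission budget = 353 − 86.7647 = 266.235 μs.
R ≥ L / t_tx = 70000 bits / 0.000266235 s = 263 Mbps.

263 Mbps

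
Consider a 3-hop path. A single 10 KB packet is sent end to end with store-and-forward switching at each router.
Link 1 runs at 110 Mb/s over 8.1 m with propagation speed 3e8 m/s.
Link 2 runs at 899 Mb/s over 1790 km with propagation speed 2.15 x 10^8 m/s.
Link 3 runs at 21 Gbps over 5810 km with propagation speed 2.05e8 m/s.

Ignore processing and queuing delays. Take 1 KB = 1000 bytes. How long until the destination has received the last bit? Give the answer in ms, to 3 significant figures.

37.5 ms

L = 80000 bits.
Transmission delays (L/R per hop): 0.727273, 0.0889878, 0.00380952 ms; sum = 0.82007 ms.
Propagation delays (d/s per hop): 2.7e-05, 8.32558, 28.3415 ms; sum = 36.6671 ms.
End-to-end = 37.5 ms.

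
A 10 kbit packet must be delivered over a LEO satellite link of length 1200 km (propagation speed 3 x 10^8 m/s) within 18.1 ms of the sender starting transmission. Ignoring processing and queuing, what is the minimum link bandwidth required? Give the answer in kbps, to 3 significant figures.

Propagation delay = 1200000 / 300000000 = 4 ms.
Transmission budget = 18.1 − 4 = 14.1 ms.
R ≥ L / t_tx = 10000 bits / 0.0141 s = 709 kbps.

709 kbps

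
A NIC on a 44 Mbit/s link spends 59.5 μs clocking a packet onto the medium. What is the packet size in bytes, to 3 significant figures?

327 bytes

L = R × t_tx = 44000000 b/s × 5.95e-05 s = 2618 bits.
In bytes: 2618 / 8 = 327 bytes.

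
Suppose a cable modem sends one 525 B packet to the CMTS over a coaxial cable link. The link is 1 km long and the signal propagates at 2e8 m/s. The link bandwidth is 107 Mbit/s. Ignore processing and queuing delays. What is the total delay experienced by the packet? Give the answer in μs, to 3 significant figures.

44.3 μs

L = 525 × 8 = 4200 bits.
Transmission delay = L/R = 4200 / 107000000 = 39.2523 μs.
Propagation delay = d/s = 1000 m / 200000000 m/s = 5 μs.
Total = 44.3 μs.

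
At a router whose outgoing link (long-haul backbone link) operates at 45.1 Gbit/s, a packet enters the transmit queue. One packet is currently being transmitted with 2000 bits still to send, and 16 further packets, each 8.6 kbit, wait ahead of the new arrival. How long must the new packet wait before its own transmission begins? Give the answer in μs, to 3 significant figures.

Each queued packet: L/R = 8600/45100000000 = 0.190687 μs.
16 queued → 3.051 μs.
Plus remaining 2000 bits of current packet: 0.0443459 μs.
Queuing delay = 3.10 μs.

3.10 μs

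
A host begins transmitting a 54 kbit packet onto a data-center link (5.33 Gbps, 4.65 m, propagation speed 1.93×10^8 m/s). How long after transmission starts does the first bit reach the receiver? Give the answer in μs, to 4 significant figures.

0.02409 μs

First bit experiences only propagation delay: d/s = 4.65/193000000 = 0.02409 μs.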